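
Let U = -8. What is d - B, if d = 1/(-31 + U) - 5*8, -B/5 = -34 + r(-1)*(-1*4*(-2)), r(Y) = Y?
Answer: -9751/39 ≈ -250.03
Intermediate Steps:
B = 210 (B = -5*(-34 - (-1*4)*(-2)) = -5*(-34 - (-4)*(-2)) = -5*(-34 - 1*8) = -5*(-34 - 8) = -5*(-42) = 210)
d = -1561/39 (d = 1/(-31 - 8) - 5*8 = 1/(-39) - 40 = -1/39 - 40 = -1561/39 ≈ -40.026)
d - B = -1561/39 - 1*210 = -1561/39 - 210 = -9751/39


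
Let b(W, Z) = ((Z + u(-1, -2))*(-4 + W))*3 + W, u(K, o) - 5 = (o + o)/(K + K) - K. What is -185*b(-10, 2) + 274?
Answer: 79824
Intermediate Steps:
u(K, o) = 5 - K + o/K (u(K, o) = 5 + ((o + o)/(K + K) - K) = 5 + ((2*o)/((2*K)) - K) = 5 + ((2*o)*(1/(2*K)) - K) = 5 + (o/K - K) = 5 + (-K + o/K) = 5 - K + o/K)
b(W, Z) = W + 3*(-4 + W)*(8 + Z) (b(W, Z) = ((Z + (5 - 1*(-1) - 2/(-1)))*(-4 + W))*3 + W = ((Z + (5 + 1 - 2*(-1)))*(-4 + W))*3 + W = ((Z + (5 + 1 + 2))*(-4 + W))*3 + W = ((Z + 8)*(-4 + W))*3 + W = ((8 + Z)*(-4 + W))*3 + W = ((-4 + W)*(8 + Z))*3 + W = 3*(-4 + W)*(8 + Z) + W = W + 3*(-4 + W)*(8 + Z))
-185*b(-10, 2) + 274 = -185*(-96 - 12*2 + 25*(-10) + 3*(-10)*2) + 274 = -185*(-96 - 24 - 250 - 60) + 274 = -185*(-430) + 274 = 79550 + 274 = 79824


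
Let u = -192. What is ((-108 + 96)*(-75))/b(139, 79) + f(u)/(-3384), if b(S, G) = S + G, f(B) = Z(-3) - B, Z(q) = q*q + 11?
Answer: 374923/92214 ≈ 4.0658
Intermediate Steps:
Z(q) = 11 + q² (Z(q) = q² + 11 = 11 + q²)
f(B) = 20 - B (f(B) = (11 + (-3)²) - B = (11 + 9) - B = 20 - B)
b(S, G) = G + S
((-108 + 96)*(-75))/b(139, 79) + f(u)/(-3384) = ((-108 + 96)*(-75))/(79 + 139) + (20 - 1*(-192))/(-3384) = -12*(-75)/218 + (20 + 192)*(-1/3384) = 900*(1/218) + 212*(-1/3384) = 450/109 - 53/846 = 374923/92214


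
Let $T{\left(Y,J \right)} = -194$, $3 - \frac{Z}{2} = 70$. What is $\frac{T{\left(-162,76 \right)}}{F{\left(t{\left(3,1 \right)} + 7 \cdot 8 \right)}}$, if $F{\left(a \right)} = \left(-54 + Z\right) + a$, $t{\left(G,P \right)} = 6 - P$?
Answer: $\frac{194}{127} \approx 1.5276$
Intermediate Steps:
$Z = -134$ ($Z = 6 - 140 = -134$)
$F{\left(a \right)} = -188 + a$ ($F{\left(a \right)} = \left(-54 - 134\right) + a = -188 + a$)
$\frac{T{\left(-162,76 \right)}}{F{\left(t{\left(3,1 \right)} + 7 \cdot 8 \right)}} = - \frac{194}{-188 + \left(\left(6 - 1\right) + 7 \cdot 8\right)} = - \frac{194}{-188 + \left(\left(6 - 1\right) + 56\right)} = - \frac{194}{-188 + \left(5 + 56\right)} = - \frac{194}{-188 + 61} = - \frac{194}{-127} = \left(-194\right) \left(- \frac{1}{127}\right) = \frac{194}{127}$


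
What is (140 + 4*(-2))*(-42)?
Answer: -5544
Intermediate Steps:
(140 + 4*(-2))*(-42) = (140 - 8)*(-42) = 132*(-42) = -5544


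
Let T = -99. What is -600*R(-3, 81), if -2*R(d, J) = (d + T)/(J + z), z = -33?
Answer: -1275/2 ≈ -637.50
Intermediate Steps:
R(d, J) = -(-99 + d)/(2*(-33 + J)) (R(d, J) = -(d - 99)/(2*(J - 33)) = -(-99 + d)/(2*(-33 + J)))
-600*R(-3, 81) = -300*(99 - 1*(-3))/(-33 + 81) = -300*(99 + 3)/48 = -300*102/48 = -600*17/16 = -1275/2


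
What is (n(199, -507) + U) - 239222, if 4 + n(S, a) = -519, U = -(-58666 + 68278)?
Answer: -249357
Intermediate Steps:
U = -9612 (U = -1*9612 = -9612)
n(S, a) = -523 (n(S, a) = -4 - 519 = -523)
(n(199, -507) + U) - 239222 = (-523 - 9612) - 239222 = -10135 - 239222 = -249357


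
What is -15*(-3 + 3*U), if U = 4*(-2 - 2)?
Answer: 765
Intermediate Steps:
U = -16 (U = 4*(-4) = -16)
-15*(-3 + 3*U) = -15*(-3 + 3*(-16)) = -15*(-3 - 48) = -15*(-51) = 765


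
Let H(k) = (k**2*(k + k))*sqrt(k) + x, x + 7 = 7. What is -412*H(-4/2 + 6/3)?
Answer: 0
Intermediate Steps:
x = 0 (x = -7 + 7 = 0)
H(k) = 2*k**(7/2) (H(k) = (k**2*(k + k))*sqrt(k) + 0 = (k**2*(2*k))*sqrt(k) + 0 = (2*k**3)*sqrt(k) + 0 = 2*k**(7/2) + 0 = 2*k**(7/2))
-412*H(-4/2 + 6/3) = -824*(-4/2 + 6/3)**(7/2) = -824*(-4*1/2 + 6*(1/3))**(7/2) = -824*(-2 + 2)**(7/2) = -824*0**(7/2) = -824*0 = -412*0 = 0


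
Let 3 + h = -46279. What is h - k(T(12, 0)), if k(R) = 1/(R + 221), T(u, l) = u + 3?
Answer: -10922553/236 ≈ -46282.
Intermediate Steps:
h = -46282 (h = -3 - 46279 = -46282)
T(u, l) = 3 + u
k(R) = 1/(221 + R)
h - k(T(12, 0)) = -46282 - 1/(221 + (3 + 12)) = -46282 - 1/(221 + 15) = -46282 - 1/236 = -10922553/236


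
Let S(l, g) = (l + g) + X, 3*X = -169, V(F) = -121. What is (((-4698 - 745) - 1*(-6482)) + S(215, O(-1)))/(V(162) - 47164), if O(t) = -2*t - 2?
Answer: -3593/141855 ≈ -0.025329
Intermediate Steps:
X = -169/3 (X = (1/3)*(-169) = -169/3 ≈ -56.333)
O(t) = -2 - 2*t
S(l, g) = -169/3 + g + l (S(l, g) = (l + g) - 169/3 = (g + l) - 169/3 = -169/3 + g + l)
(((-4698 - 745) - 1*(-6482)) + S(215, O(-1)))/(V(162) - 47164) = (((-4698 - 745) - 1*(-6482)) + (-169/3 + (-2 - 2*(-1)) + 215))/(-121 - 47164) = ((-5443 + 6482) + (-169/3 + (-2 + 2) + 215))/(-47285) = (1039 + (-169/3 + 0 + 215))*(-1/47285) = (1039 + 476/3)*(-1/47285) = (3593/3)*(-1/47285) = -3593/141855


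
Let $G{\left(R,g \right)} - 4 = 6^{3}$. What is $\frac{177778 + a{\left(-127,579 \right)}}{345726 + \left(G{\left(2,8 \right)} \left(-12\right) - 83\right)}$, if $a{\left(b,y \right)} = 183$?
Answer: $\frac{177961}{343003} \approx 0.51883$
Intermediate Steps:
$G{\left(R,g \right)} = 220$ ($G{\left(R,g \right)} = 4 + 6^{3} = 4 + 216 = 220$)
$\frac{177778 + a{\left(-127,579 \right)}}{345726 + \left(G{\left(2,8 \right)} \left(-12\right) - 83\right)} = \frac{177778 + 183}{345726 + \left(220 \left(-12\right) - 83\right)} = \frac{177961}{345726 - 2723} = \frac{177961}{343003}$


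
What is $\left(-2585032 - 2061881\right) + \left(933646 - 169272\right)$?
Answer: $-3882539$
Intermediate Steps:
$\left(-2585032 - 2061881\right) + \left(933646 - 169272\right) = -4646913 + 764374 = -3882539$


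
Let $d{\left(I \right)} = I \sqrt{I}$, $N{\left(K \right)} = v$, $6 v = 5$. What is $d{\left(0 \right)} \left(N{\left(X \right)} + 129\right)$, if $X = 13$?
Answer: $0$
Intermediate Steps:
$v = \frac{5}{6}$ ($v = \frac{1}{6} \cdot 5 = \frac{5}{6} \approx 0.83333$)
$N{\left(K \right)} = \frac{5}{6}$
$d{\left(I \right)} = I^{\frac{3}{2}}$
$d{\left(0 \right)} \left(N{\left(X \right)} + 129\right) = 0^{\frac{3}{2}} \left(\frac{5}{6} + 129\right) = 0 \cdot \frac{779}{6} = 0$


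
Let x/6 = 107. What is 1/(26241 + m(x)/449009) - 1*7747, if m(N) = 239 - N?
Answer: -91278599153193/11782444766 ≈ -7747.0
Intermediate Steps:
x = 642 (x = 6*107 = 642)
1/(26241 + m(x)/449009) - 1*7747 = 1/(26241 + (239 - 1*642)/449009) - 1*7747 = 1/(26241 + (239 - 642)*(1/449009)) - 7747 = 1/(26241 - 403*1/449009) - 7747 = 1/(26241 - 403/449009) - 7747 = 1/(11782444766/449009) - 7747 = 449009/11782444766 - 7747 = -91278599153193/11782444766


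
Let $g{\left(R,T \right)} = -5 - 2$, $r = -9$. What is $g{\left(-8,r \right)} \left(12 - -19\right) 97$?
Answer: $-21049$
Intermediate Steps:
$g{\left(R,T \right)} = -7$
$g{\left(-8,r \right)} \left(12 - -19\right) 97 = - 7 \left(12 - -19\right) 97 = - 7 \left(12 + 19\right) 97 = \left(-7\right) 31 \cdot 97 = \left(-217\right) 97 = -21049$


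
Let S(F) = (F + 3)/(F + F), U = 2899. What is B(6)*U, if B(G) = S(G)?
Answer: 8697/4 ≈ 2174.3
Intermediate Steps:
S(F) = (3 + F)/(2*F) (S(F) = (3 + F)/((2*F)) = (3 + F)*(1/(2*F)) = (3 + F)/(2*F))
B(G) = (3 + G)/(2*G)
B(6)*U = ((½)*(3 + 6)/6)*2899 = ((½)*(⅙)*9)*2899 = (¾)*2899 = 8697/4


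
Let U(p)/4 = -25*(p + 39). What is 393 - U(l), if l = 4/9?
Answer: 39037/9 ≈ 4337.4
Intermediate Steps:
l = 4/9 (l = 4*(⅑) = 4/9 ≈ 0.44444)
U(p) = -3900 - 100*p (U(p) = 4*(-25*(p + 39)) = 4*(-25*(39 + p)) = 4*(-975 - 25*p) = -3900 - 100*p)
393 - U(l) = 393 - (-3900 - 100*4/9) = 393 - (-3900 - 400/9) = 393 - 1*(-35500/9) = 393 + 35500/9 = 39037/9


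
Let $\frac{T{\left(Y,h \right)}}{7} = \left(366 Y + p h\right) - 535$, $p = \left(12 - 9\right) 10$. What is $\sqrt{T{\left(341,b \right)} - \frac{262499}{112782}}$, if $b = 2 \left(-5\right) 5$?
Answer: $\frac{\sqrt{10931310758424810}}{112782} \approx 927.04$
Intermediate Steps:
$p = 30$ ($p = 3 \cdot 10 = 30$)
$b = -50$ ($b = \left(-10\right) 5 = -50$)
$T{\left(Y,h \right)} = -3745 + 210 h + 2562 Y$ ($T{\left(Y,h \right)} = 7 \left(\left(366 Y + 30 h\right) - 535\right) = 7 \left(\left(30 h + 366 Y\right) - 535\right) = 7 \left(-535 + 30 h + 366 Y\right) = -3745 + 210 h + 2562 Y$)
$\sqrt{T{\left(341,b \right)} - \frac{262499}{112782}} = \sqrt{\left(-3745 + 210 \left(-50\right) + 2562 \cdot 341\right) - \frac{262499}{112782}} = \sqrt{\left(-3745 - 10500 + 873642\right) - \frac{262499}{112782}} = \sqrt{859397 - \frac{262499}{112782}} = \sqrt{\frac{96924249955}{112782}} = \frac{\sqrt{10931310758424810}}{112782}$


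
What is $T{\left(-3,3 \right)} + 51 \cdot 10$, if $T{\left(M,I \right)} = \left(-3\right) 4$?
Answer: $498$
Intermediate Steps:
$T{\left(M,I \right)} = -12$
$T{\left(-3,3 \right)} + 51 \cdot 10 = -12 + 51 \cdot 10 = -12 + 510 = 498$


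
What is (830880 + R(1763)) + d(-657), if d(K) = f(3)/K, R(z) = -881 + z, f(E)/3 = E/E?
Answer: 182155877/219 ≈ 8.3176e+5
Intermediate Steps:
f(E) = 3 (f(E) = 3*(E/E) = 3*1 = 3)
d(K) = 3/K
(830880 + R(1763)) + d(-657) = (830880 + (-881 + 1763)) + 3/(-657) = (830880 + 882) + 3*(-1/657) = 831762 - 1/219 = 182155877/219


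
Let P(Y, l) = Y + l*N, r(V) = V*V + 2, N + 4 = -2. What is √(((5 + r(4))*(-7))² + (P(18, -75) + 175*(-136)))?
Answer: √2589 ≈ 50.882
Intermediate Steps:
N = -6 (N = -4 - 2 = -6)
r(V) = 2 + V² (r(V) = V² + 2 = 2 + V²)
P(Y, l) = Y - 6*l (P(Y, l) = Y + l*(-6) = Y - 6*l)
√(((5 + r(4))*(-7))² + (P(18, -75) + 175*(-136))) = √(((5 + (2 + 4²))*(-7))² + ((18 - 6*(-75)) + 175*(-136))) = √(((5 + (2 + 16))*(-7))² + ((18 + 450) - 23800)) = √(((5 + 18)*(-7))² + (468 - 23800)) = √((23*(-7))² - 23332) = √((-161)² - 23332) = √(25921 - 23332) = √2589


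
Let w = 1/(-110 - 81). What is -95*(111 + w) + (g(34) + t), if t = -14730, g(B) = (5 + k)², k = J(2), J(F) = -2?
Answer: -4825711/191 ≈ -25266.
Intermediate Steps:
k = -2
g(B) = 9 (g(B) = (5 - 2)² = 3² = 9)
w = -1/191 (w = 1/(-191) = -1/191 ≈ -0.0052356)
-95*(111 + w) + (g(34) + t) = -95*(111 - 1/191) + (9 - 14730) = -95*21200/191 - 14721 = -2014000/191 - 14721 = -4825711/191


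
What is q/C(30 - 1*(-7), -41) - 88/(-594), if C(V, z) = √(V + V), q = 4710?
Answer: 4/27 + 2355*√74/37 ≈ 547.67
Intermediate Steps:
C(V, z) = √2*√V (C(V, z) = √(2*V) = √2*√V)
q/C(30 - 1*(-7), -41) - 88/(-594) = 4710/((√2*√(30 - 1*(-7)))) - 88/(-594) = 4710/((√2*√(30 + 7))) - 88*(-1/594) = 4710/((√2*√37)) + 4/27 = 4710/(√74) + 4/27 = 4710*(√74/74) + 4/27 = 2355*√74/37 + 4/27 = 4/27 + 2355*√74/37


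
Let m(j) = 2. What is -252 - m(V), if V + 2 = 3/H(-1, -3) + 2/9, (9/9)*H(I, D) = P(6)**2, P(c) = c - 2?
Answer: -254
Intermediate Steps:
P(c) = -2 + c
H(I, D) = 16 (H(I, D) = (-2 + 6)**2 = 4**2 = 16)
V = -229/144 (V = -2 + (3/16 + 2/9) = -2 + 59/144 = -229/144 ≈ -1.5903)
-252 - m(V) = -252 - 1*2 = -252 - 2 = -254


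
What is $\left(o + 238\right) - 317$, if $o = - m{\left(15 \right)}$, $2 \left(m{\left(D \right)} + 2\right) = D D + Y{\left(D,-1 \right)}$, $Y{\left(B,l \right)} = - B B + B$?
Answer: $- \frac{169}{2} \approx -84.5$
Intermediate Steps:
$Y{\left(B,l \right)} = B - B^{2}$ ($Y{\left(B,l \right)} = - B^{2} + B = B - B^{2}$)
$m{\left(D \right)} = -2 + \frac{D^{2}}{2} + \frac{D \left(1 - D\right)}{2}$ ($m{\left(D \right)} = -2 + \frac{D D + D \left(1 - D\right)}{2} = -2 + \frac{D^{2} + D \left(1 - D\right)}{2} = -2 + \left(\frac{D^{2}}{2} + \frac{D \left(1 - D\right)}{2}\right) = -2 + \frac{D^{2}}{2} + \frac{D \left(1 - D\right)}{2}$)
$o = - \frac{11}{2}$ ($o = - (-2 + \frac{1}{2} \cdot 15) = - (-2 + \frac{15}{2}) = \left(-1\right) \frac{11}{2} = - \frac{11}{2} \approx -5.5$)
$\left(o + 238\right) - 317 = \left(- \frac{11}{2} + 238\right) - 317 = \frac{465}{2} - 317 = - \frac{169}{2}$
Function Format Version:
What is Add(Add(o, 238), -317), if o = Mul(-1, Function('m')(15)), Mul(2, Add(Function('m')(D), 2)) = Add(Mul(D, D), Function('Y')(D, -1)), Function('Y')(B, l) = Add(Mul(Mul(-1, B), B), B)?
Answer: Rational(-169, 2) ≈ -84.500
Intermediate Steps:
Function('Y')(B, l) = Add(B, Mul(-1, Pow(B, 2))) (Function('Y')(B, l) = Add(Mul(-1, Pow(B, 2)), B) = Add(B, Mul(-1, Pow(B, 2))))
Function('m')(D) = Add(-2, Mul(Rational(1, 2), Pow(D, 2)), Mul(Rational(1, 2), D, Add(1, Mul(-1, D)))) (Function('m')(D) = Add(-2, Mul(Rational(1, 2), Add(Mul(D, D), Mul(D, Add(1, Mul(-1, D)))))) = Add(-2, Mul(Rational(1, 2), Add(Pow(D, 2), Mul(D, Add(1, Mul(-1, D)))))) = Add(-2, Add(Mul(Rational(1, 2), Pow(D, 2)), Mul(Rational(1, 2), D, Add(1, Mul(-1, D))))) = Add(-2, Mul(Rational(1, 2), Pow(D, 2)), Mul(Rational(1, 2), D, Add(1, Mul(-1, D)))))
o = Rational(-11, 2) (o = Mul(-1, Add(-2, Mul(Rational(1, 2), 15))) = Mul(-1, Add(-2, Rational(15, 2))) = Mul(-1, Rational(11, 2)) = Rational(-11, 2) ≈ -5.5000)
Add(Add(o, 238), -317) = Add(Add(Rational(-11, 2), 238), -317) = Add(Rational(465, 2), -317) = Rational(-169, 2)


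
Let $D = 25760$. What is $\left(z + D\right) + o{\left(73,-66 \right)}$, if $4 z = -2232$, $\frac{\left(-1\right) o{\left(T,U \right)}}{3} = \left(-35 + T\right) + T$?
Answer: $24869$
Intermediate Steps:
$o{\left(T,U \right)} = 105 - 6 T$ ($o{\left(T,U \right)} = - 3 \left(\left(-35 + T\right) + T\right) = - 3 \left(-35 + 2 T\right) = 105 - 6 T$)
$z = -558$ ($z = \frac{1}{4} \left(-2232\right) = -558$)
$\left(z + D\right) + o{\left(73,-66 \right)} = \left(-558 + 25760\right) + \left(105 - 438\right) = 25202 + \left(105 - 438\right) = 25202 - 333 = 24869$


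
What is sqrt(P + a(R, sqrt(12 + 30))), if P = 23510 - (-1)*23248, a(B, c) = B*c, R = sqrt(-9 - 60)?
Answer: sqrt(46758 + 3*I*sqrt(322)) ≈ 216.24 + 0.124*I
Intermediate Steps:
R = I*sqrt(69) (R = sqrt(-69) = I*sqrt(69) ≈ 8.3066*I)
P = 46758 (P = 23510 - 1*(-23248) = 23510 + 23248 = 46758)
sqrt(P + a(R, sqrt(12 + 30))) = sqrt(46758 + (I*sqrt(69))*sqrt(12 + 30)) = sqrt(46758 + (I*sqrt(69))*sqrt(42)) = sqrt(46758 + 3*I*sqrt(322))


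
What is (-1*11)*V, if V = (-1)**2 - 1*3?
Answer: 22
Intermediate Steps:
V = -2 (V = 1 - 3 = -2)
(-1*11)*V = -1*11*(-2) = -11*(-2) = 22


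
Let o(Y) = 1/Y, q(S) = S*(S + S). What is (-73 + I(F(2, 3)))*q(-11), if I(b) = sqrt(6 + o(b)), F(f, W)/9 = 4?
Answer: -17666 + 121*sqrt(217)/3 ≈ -17072.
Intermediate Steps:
q(S) = 2*S**2 (q(S) = S*(2*S) = 2*S**2)
F(f, W) = 36 (F(f, W) = 9*4 = 36)
I(b) = sqrt(6 + 1/b)
(-73 + I(F(2, 3)))*q(-11) = (-73 + sqrt(6 + 1/36))*(2*(-11)**2) = (-73 + sqrt(6 + 1/36))*(2*121) = (-73 + sqrt(217/36))*242 = (-73 + sqrt(217)/6)*242 = -17666 + 121*sqrt(217)/3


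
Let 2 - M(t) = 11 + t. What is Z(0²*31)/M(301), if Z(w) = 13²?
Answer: -169/310 ≈ -0.54516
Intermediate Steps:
M(t) = -9 - t (M(t) = 2 - (11 + t) = 2 + (-11 - t) = -9 - t)
Z(w) = 169
Z(0²*31)/M(301) = 169/(-9 - 1*301) = 169/(-9 - 301) = 169/(-310) = 169*(-1/310) = -169/310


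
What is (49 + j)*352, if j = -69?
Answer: -7040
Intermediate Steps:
(49 + j)*352 = (49 - 69)*352 = -20*352 = -7040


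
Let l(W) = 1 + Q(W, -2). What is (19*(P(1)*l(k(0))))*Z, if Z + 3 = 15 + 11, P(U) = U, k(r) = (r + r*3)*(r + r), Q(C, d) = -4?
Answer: -1311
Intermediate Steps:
k(r) = 8*r**2 (k(r) = (r + 3*r)*(2*r) = (4*r)*(2*r) = 8*r**2)
l(W) = -3 (l(W) = 1 - 4 = -3)
Z = 23 (Z = -3 + (15 + 11) = -3 + 26 = 23)
(19*(P(1)*l(k(0))))*Z = (19*(1*(-3)))*23 = (19*(-3))*23 = -57*23 = -1311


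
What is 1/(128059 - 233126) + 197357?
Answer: 20735707918/105067 ≈ 1.9736e+5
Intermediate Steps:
1/(128059 - 233126) + 197357 = 1/(-105067) + 197357 = -1/105067 + 197357 = 20735707918/105067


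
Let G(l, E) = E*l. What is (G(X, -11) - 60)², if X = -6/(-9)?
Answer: 40804/9 ≈ 4533.8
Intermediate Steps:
X = ⅔ (X = -6*(-⅑) = ⅔ ≈ 0.66667)
(G(X, -11) - 60)² = (-11*⅔ - 60)² = (-22/3 - 60)² = (-202/3)² = 40804/9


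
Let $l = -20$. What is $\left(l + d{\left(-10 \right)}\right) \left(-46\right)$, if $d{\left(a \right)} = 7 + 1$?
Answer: $552$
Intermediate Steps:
$d{\left(a \right)} = 8$
$\left(l + d{\left(-10 \right)}\right) \left(-46\right) = \left(-20 + 8\right) \left(-46\right) = \left(-12\right) \left(-46\right) = 552$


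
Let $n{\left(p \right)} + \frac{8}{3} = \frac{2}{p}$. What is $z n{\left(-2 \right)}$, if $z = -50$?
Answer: $\frac{550}{3} \approx 183.33$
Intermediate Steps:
$n{\left(p \right)} = - \frac{8}{3} + \frac{2}{p}$
$z n{\left(-2 \right)} = - 50 \left(- \frac{8}{3} + \frac{2}{-2}\right) = - 50 \left(- \frac{8}{3} + 2 \left(- \frac{1}{2}\right)\right) = - 50 \left(- \frac{8}{3} - 1\right) = \left(-50\right) \left(- \frac{11}{3}\right) = \frac{550}{3}$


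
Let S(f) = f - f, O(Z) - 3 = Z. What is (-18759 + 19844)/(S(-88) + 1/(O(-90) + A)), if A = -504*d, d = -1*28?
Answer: 15217125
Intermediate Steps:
O(Z) = 3 + Z
S(f) = 0
d = -28
A = 14112 (A = -504*(-28) = 14112)
(-18759 + 19844)/(S(-88) + 1/(O(-90) + A)) = (-18759 + 19844)/(0 + 1/((3 - 90) + 14112)) = 1085/(0 + 1/(-87 + 14112)) = 1085/(0 + 1/14025) = 1085/(1/14025) = 1085*14025 = 15217125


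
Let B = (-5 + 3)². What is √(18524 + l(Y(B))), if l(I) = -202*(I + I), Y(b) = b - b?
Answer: 2*√4631 ≈ 136.10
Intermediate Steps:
B = 4 (B = (-2)² = 4)
Y(b) = 0
l(I) = -404*I
√(18524 + l(Y(B))) = √(18524 - 404*0) = √(18524 + 0) = √18524 = 2*√4631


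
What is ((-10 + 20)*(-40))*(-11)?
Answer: 4400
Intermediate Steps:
((-10 + 20)*(-40))*(-11) = (10*(-40))*(-11) = -400*(-11) = 4400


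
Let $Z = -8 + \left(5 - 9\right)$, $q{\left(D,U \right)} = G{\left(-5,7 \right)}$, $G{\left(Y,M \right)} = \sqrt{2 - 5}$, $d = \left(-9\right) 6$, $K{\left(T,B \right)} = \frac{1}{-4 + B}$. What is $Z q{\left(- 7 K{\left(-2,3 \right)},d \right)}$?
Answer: $- 12 i \sqrt{3} \approx - 20.785 i$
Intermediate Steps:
$d = -54$
$G{\left(Y,M \right)} = i \sqrt{3}$ ($G{\left(Y,M \right)} = \sqrt{-3} = i \sqrt{3}$)
$q{\left(D,U \right)} = i \sqrt{3}$
$Z = -12$ ($Z = -8 + \left(5 - 9\right) = -8 - 4 = -12$)
$Z q{\left(- 7 K{\left(-2,3 \right)},d \right)} = - 12 i \sqrt{3}$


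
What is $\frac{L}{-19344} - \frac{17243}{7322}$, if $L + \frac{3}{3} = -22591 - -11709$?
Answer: $- \frac{126931633}{70818384} \approx -1.7924$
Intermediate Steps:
$L = -10883$ ($L = -1 - 10882 = -10883$)
$\frac{L}{-19344} - \frac{17243}{7322} = - \frac{10883}{-19344} - \frac{17243}{7322} = \left(-10883\right) \left(- \frac{1}{19344}\right) - \frac{17243}{7322} = \frac{10883}{19344} - \frac{17243}{7322} = - \frac{126931633}{70818384}$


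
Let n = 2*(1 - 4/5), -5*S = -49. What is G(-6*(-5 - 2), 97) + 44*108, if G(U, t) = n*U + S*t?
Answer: 28597/5 ≈ 5719.4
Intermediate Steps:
S = 49/5 (S = -⅕*(-49) = 49/5 ≈ 9.8000)
n = ⅖ (n = 2*(1 - 4*⅕) = 2*(1 - ⅘) = 2*(⅕) = ⅖ ≈ 0.40000)
G(U, t) = 2*U/5 + 49*t/5
G(-6*(-5 - 2), 97) + 44*108 = (2*(-6*(-5 - 2))/5 + (49/5)*97) + 44*108 = (2*(-6*(-7))/5 + 4753/5) + 4752 = ((⅖)*42 + 4753/5) + 4752 = (84/5 + 4753/5) + 4752 = 4837/5 + 4752 = 28597/5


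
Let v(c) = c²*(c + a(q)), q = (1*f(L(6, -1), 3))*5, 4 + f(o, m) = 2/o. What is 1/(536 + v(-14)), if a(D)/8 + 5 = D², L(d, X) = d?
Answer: 9/4652768 ≈ 1.9343e-6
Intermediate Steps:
f(o, m) = -4 + 2/o
q = -55/3 (q = (1*(-4 + 2/6))*5 = (1*(-4 + 2*(⅙)))*5 = (1*(-4 + ⅓))*5 = (1*(-11/3))*5 = -11/3*5 = -55/3 ≈ -18.333)
a(D) = -40 + 8*D²
v(c) = c²*(23840/9 + c) (v(c) = c²*(c + (-40 + 8*(-55/3)²)) = c²*(c + (-40 + 8*(3025/9))) = c²*(c + (-40 + 24200/9)) = c²*(c + 23840/9) = c²*(23840/9 + c))
1/(536 + v(-14)) = 1/(536 + (-14)²*(23840/9 - 14)) = 1/(536 + 196*(23714/9)) = 1/(536 + 4647944/9) = 1/(4652768/9) = 9/4652768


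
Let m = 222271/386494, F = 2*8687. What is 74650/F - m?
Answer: 12495020373/3357473378 ≈ 3.7216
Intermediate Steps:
F = 17374
m = 222271/386494 (m = 222271*(1/386494) = 222271/386494 ≈ 0.57510)
74650/F - m = 74650/17374 - 1*222271/386494 = 74650*(1/17374) - 222271/386494 = 37325/8687 - 222271/386494 = 12495020373/3357473378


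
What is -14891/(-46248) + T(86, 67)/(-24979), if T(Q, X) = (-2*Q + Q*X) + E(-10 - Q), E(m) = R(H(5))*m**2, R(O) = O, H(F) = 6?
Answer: -2443893439/1155228792 ≈ -2.1155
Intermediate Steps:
E(m) = 6*m**2
T(Q, X) = -2*Q + 6*(-10 - Q)**2 + Q*X (T(Q, X) = (-2*Q + Q*X) + 6*(-10 - Q)**2 = -2*Q + 6*(-10 - Q)**2 + Q*X)
-14891/(-46248) + T(86, 67)/(-24979) = -14891/(-46248) + (-2*86 + 6*(10 + 86)**2 + 86*67)/(-24979) = -14891*(-1/46248) + (-172 + 6*96**2 + 5762)*(-1/24979) = 14891/46248 + (-172 + 6*9216 + 5762)*(-1/24979) = 14891/46248 + (-172 + 55296 + 5762)*(-1/24979) = 14891/46248 + 60886*(-1/24979) = 14891/46248 - 60886/24979 = -2443893439/1155228792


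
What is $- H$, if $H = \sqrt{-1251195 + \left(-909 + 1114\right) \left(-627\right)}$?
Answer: $- i \sqrt{1379730} \approx - 1174.6 i$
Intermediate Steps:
$H = i \sqrt{1379730}$ ($H = \sqrt{-1251195 + 205 \left(-627\right)} = \sqrt{-1251195 - 128535} = \sqrt{-1379730} = i \sqrt{1379730} \approx 1174.6 i$)
$- H = - i \sqrt{1379730}$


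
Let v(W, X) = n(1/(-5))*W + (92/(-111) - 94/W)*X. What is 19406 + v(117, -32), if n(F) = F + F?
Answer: 420160444/21645 ≈ 19411.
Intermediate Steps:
n(F) = 2*F
v(W, X) = -2*W/5 + X*(-92/111 - 94/W) (v(W, X) = (2/(-5))*W + (92/(-111) - 94/W)*X = (2*(-⅕))*W + (92*(-1/111) - 94/W)*X = -2*W/5 + (-92/111 - 94/W)*X = -2*W/5 + X*(-92/111 - 94/W))
19406 + v(117, -32) = 19406 + (-92/111*(-32) - ⅖*117 - 94*(-32)/117) = 19406 + (2944/111 - 234/5 - 94*(-32)*1/117) = 19406 + (2944/111 - 234/5 + 3008/117) = 19406 + 117574/21645 = 420160444/21645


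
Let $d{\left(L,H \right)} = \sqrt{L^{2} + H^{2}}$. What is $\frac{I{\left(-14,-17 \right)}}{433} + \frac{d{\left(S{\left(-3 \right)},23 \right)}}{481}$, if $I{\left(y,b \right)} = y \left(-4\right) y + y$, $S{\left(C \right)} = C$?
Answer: $- \frac{798}{433} + \frac{\sqrt{538}}{481} \approx -1.7947$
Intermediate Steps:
$d{\left(L,H \right)} = \sqrt{H^{2} + L^{2}}$
$I{\left(y,b \right)} = y - 4 y^{2}$ ($I{\left(y,b \right)} = - 4 y y + y = - 4 y^{2} + y = y - 4 y^{2}$)
$\frac{I{\left(-14,-17 \right)}}{433} + \frac{d{\left(S{\left(-3 \right)},23 \right)}}{481} = \frac{\left(-14\right) \left(1 - -56\right)}{433} + \frac{\sqrt{23^{2} + \left(-3\right)^{2}}}{481} = - 14 \left(1 + 56\right) \frac{1}{433} + \sqrt{529 + 9} \cdot \frac{1}{481} = \left(-14\right) 57 \cdot \frac{1}{433} + \sqrt{538} \cdot \frac{1}{481} = \left(-798\right) \frac{1}{433} + \frac{\sqrt{538}}{481} = - \frac{798}{433} + \frac{\sqrt{538}}{481}$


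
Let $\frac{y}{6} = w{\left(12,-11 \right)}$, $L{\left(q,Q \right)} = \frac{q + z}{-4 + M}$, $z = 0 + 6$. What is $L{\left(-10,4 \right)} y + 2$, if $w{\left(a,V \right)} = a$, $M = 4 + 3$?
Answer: $-94$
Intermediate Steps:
$M = 7$
$z = 6$
$L{\left(q,Q \right)} = 2 + \frac{q}{3}$ ($L{\left(q,Q \right)} = \frac{q + 6}{-4 + 7} = \frac{6 + q}{3} = \left(6 + q\right) \frac{1}{3} = 2 + \frac{q}{3}$)
$y = 72$ ($y = 6 \cdot 12 = 72$)
$L{\left(-10,4 \right)} y + 2 = \left(2 + \frac{1}{3} \left(-10\right)\right) 72 + 2 = \left(2 - \frac{10}{3}\right) 72 + 2 = \left(- \frac{4}{3}\right) 72 + 2 = -96 + 2 = -94$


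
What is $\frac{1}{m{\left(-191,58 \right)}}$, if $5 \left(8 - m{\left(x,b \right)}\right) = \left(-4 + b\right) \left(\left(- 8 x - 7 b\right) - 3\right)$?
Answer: $- \frac{5}{60386} \approx -8.2801 \cdot 10^{-5}$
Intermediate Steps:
$m{\left(x,b \right)} = 8 - \frac{\left(-4 + b\right) \left(-3 - 8 x - 7 b\right)}{5}$ ($m{\left(x,b \right)} = 8 - \frac{\left(-4 + b\right) \left(\left(- 8 x - 7 b\right) - 3\right)}{5} = 8 - \frac{\left(-4 + b\right) \left(-3 - 8 x - 7 b\right)}{5}$)
$\frac{1}{m{\left(-191,58 \right)}} = \frac{1}{\frac{28}{5} - 290 - - \frac{6112}{5} + \frac{7 \cdot 58^{2}}{5} + \frac{8}{5} \cdot 58 \left(-191\right)} = \frac{1}{\frac{28}{5} - 290 + \frac{6112}{5} + \frac{7}{5} \cdot 3364 - \frac{88624}{5}} = \frac{1}{\frac{28}{5} - 290 + \frac{6112}{5} + \frac{23548}{5} - \frac{88624}{5}} = \frac{1}{- \frac{60386}{5}} = - \frac{5}{60386}$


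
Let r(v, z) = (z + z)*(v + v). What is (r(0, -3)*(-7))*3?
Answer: 0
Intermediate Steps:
r(v, z) = 4*v*z (r(v, z) = (2*z)*(2*v) = 4*v*z)
(r(0, -3)*(-7))*3 = ((4*0*(-3))*(-7))*3 = (0*(-7))*3 = 0*3 = 0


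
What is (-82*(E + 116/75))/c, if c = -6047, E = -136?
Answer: -826888/453525 ≈ -1.8232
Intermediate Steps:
(-82*(E + 116/75))/c = -82*(-136 + 116/75)/(-6047) = -82*(-136 + 116*(1/75))*(-1/6047) = -82*(-136 + 116/75)*(-1/6047) = -82*(-10084/75)*(-1/6047) = (826888/75)*(-1/6047) = -826888/453525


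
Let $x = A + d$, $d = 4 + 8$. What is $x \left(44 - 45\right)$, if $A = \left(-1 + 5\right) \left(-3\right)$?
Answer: $0$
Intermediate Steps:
$d = 12$
$A = -12$ ($A = 4 \left(-3\right) = -12$)
$x = 0$ ($x = -12 + 12 = 0$)
$x \left(44 - 45\right) = 0 \left(44 - 45\right) = 0 \left(-1\right) = 0$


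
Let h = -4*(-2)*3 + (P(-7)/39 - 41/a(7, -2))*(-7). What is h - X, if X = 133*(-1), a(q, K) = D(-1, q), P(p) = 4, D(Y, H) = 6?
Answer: 5307/26 ≈ 204.12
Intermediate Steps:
a(q, K) = 6
X = -133
h = 1849/26 (h = -4*(-2)*3 + (4/39 - 41/6)*(-7) = 8*3 + (4*(1/39) - 41*⅙)*(-7) = 24 + (4/39 - 41/6)*(-7) = 24 - 175/26*(-7) = 24 + 1225/26 = 1849/26 ≈ 71.115)
h - X = 1849/26 - 1*(-133) = 1849/26 + 133 = 5307/26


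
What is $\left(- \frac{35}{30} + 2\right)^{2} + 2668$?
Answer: $\frac{96073}{36} \approx 2668.7$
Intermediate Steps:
$\left(- \frac{35}{30} + 2\right)^{2} + 2668 = \left(\left(-35\right) \frac{1}{30} + 2\right)^{2} + 2668 = \left(- \frac{7}{6} + 2\right)^{2} + 2668 = \left(\frac{5}{6}\right)^{2} + 2668 = \frac{25}{36} + 2668 = \frac{96073}{36}$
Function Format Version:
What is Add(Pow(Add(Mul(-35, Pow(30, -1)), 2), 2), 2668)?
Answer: Rational(96073, 36) ≈ 2668.7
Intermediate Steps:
Add(Pow(Add(Mul(-35, Pow(30, -1)), 2), 2), 2668) = Add(Pow(Add(Mul(-35, Rational(1, 30)), 2), 2), 2668) = Add(Pow(Add(Rational(-7, 6), 2), 2), 2668) = Add(Pow(Rational(5, 6), 2), 2668) = Add(Rational(25, 36), 2668) = Rational(96073, 36)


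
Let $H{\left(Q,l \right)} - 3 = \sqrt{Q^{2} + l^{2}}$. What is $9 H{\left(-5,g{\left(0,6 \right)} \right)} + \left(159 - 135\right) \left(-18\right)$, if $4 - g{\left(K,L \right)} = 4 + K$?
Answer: $-360$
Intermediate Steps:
$g{\left(K,L \right)} = - K$ ($g{\left(K,L \right)} = 4 - \left(4 + K\right) = - K$)
$H{\left(Q,l \right)} = 3 + \sqrt{Q^{2} + l^{2}}$
$9 H{\left(-5,g{\left(0,6 \right)} \right)} + \left(159 - 135\right) \left(-18\right) = 9 \left(3 + \sqrt{\left(-5\right)^{2} + \left(\left(-1\right) 0\right)^{2}}\right) + \left(159 - 135\right) \left(-18\right) = 9 \left(3 + \sqrt{25 + 0^{2}}\right) + \left(159 - 135\right) \left(-18\right) = 9 \left(3 + \sqrt{25 + 0}\right) + 24 \left(-18\right) = 9 \left(3 + \sqrt{25}\right) - 432 = 9 \left(3 + 5\right) - 432 = 9 \cdot 8 - 432 = 72 - 432 = -360$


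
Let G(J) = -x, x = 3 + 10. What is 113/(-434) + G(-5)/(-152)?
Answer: -5767/32984 ≈ -0.17484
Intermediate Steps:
x = 13
G(J) = -13 (G(J) = -1*13 = -13)
113/(-434) + G(-5)/(-152) = 113/(-434) - 13/(-152) = 113*(-1/434) - 13*(-1/152) = -113/434 + 13/152 = -5767/32984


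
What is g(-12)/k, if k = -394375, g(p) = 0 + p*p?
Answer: -144/394375 ≈ -0.00036513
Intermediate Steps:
g(p) = p**2 (g(p) = 0 + p**2 = p**2)
g(-12)/k = (-12)**2/(-394375) = 144*(-1/394375) = -144/394375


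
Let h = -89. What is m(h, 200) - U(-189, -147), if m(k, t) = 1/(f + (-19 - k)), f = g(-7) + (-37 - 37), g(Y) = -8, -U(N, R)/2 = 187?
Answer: 4487/12 ≈ 373.92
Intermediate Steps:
U(N, R) = -374 (U(N, R) = -2*187 = -374)
f = -82 (f = -8 + (-37 - 37) = -8 - 74 = -82)
m(k, t) = 1/(-101 - k) (m(k, t) = 1/(-82 + (-19 - k)) = 1/(-101 - k))
m(h, 200) - U(-189, -147) = -1/(101 - 89) - 1*(-374) = -1/12 + 374 = 4487/12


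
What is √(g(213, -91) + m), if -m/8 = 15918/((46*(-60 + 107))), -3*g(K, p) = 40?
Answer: 484*I*√3243/3243 ≈ 8.4991*I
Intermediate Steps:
g(K, p) = -40/3 (g(K, p) = -⅓*40 = -40/3)
m = -63672/1081 (m = -127344/(46*(-60 + 107)) = -127344/(46*47) = -127344/2162 = -8*7959/1081 = -63672/1081 ≈ -58.901)
√(g(213, -91) + m) = √(-40/3 - 63672/1081) = √(-234256/3243) = 484*I*√3243/3243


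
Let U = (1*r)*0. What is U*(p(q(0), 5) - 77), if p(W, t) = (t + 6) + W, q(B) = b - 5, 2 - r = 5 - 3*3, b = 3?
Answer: 0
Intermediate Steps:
r = 6 (r = 2 - (5 - 3*3) = 2 - (5 - 9) = 2 - 1*(-4) = 2 + 4 = 6)
q(B) = -2 (q(B) = 3 - 5 = -2)
p(W, t) = 6 + W + t (p(W, t) = (6 + t) + W = 6 + W + t)
U = 0 (U = (1*6)*0 = 6*0 = 0)
U*(p(q(0), 5) - 77) = 0*((6 - 2 + 5) - 77) = 0*(9 - 77) = 0*(-68) = 0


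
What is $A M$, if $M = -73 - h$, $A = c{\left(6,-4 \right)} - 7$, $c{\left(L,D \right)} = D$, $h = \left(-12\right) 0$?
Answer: $803$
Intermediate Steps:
$h = 0$
$A = -11$ ($A = -4 - 7 = -11$)
$M = -73$ ($M = -73 - 0 = -73 + 0 = -73$)
$A M = \left(-11\right) \left(-73\right) = 803$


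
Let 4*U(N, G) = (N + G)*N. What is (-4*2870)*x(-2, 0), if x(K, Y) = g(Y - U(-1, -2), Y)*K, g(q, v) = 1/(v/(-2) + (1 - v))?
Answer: 22960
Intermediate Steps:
U(N, G) = N*(G + N)/4 (U(N, G) = ((N + G)*N)/4 = ((G + N)*N)/4 = (N*(G + N))/4 = N*(G + N)/4)
g(q, v) = 1/(1 - 3*v/2) (g(q, v) = 1/(v*(-½) + (1 - v)) = 1/(-v/2 + (1 - v)) = 1/(1 - 3*v/2))
x(K, Y) = -2*K/(-2 + 3*Y) (x(K, Y) = (-2/(-2 + 3*Y))*K = -2*K/(-2 + 3*Y))
(-4*2870)*x(-2, 0) = (-4*2870)*(-2*(-2)/(-2 + 3*0)) = -(-22960)*(-2)/(-2 + 0) = -(-22960)*(-2)/(-2) = -(-22960)*(-2)*(-1)/2 = -11480*(-2) = 22960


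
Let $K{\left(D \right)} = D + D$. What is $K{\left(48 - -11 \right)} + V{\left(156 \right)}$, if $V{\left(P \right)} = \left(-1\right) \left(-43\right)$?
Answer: $161$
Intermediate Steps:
$K{\left(D \right)} = 2 D$
$V{\left(P \right)} = 43$
$K{\left(48 - -11 \right)} + V{\left(156 \right)} = 2 \left(48 - -11\right) + 43 = 2 \left(48 + 11\right) + 43 = 2 \cdot 59 + 43 = 118 + 43 = 161$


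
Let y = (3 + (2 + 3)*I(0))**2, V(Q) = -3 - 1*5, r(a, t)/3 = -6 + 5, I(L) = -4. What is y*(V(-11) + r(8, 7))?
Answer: -3179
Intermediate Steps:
r(a, t) = -3 (r(a, t) = 3*(-6 + 5) = 3*(-1) = -3)
V(Q) = -8 (V(Q) = -3 - 5 = -8)
y = 289 (y = (3 + (2 + 3)*(-4))**2 = (3 + 5*(-4))**2 = (3 - 20)**2 = (-17)**2 = 289)
y*(V(-11) + r(8, 7)) = 289*(-8 - 3) = 289*(-11) = -3179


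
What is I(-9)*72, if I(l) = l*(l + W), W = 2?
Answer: 4536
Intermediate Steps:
I(l) = l*(2 + l) (I(l) = l*(l + 2) = l*(2 + l))
I(-9)*72 = -9*(2 - 9)*72 = -9*(-7)*72 = 63*72 = 4536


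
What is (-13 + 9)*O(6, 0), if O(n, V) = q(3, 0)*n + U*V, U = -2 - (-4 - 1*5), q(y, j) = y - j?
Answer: -72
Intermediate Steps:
U = 7 (U = -2 - (-4 - 5) = -2 - 1*(-9) = -2 + 9 = 7)
O(n, V) = 3*n + 7*V (O(n, V) = (3 - 1*0)*n + 7*V = (3 + 0)*n + 7*V = 3*n + 7*V)
(-13 + 9)*O(6, 0) = (-13 + 9)*(3*6 + 7*0) = -4*(18 + 0) = -4*18 = -72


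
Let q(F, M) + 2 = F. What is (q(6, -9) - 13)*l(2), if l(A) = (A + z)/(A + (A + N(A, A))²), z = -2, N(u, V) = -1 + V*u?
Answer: 0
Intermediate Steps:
q(F, M) = -2 + F
l(A) = (-2 + A)/(A + (-1 + A + A²)²) (l(A) = (A - 2)/(A + (A + (-1 + A*A))²) = (-2 + A)/(A + (A + (-1 + A²))²) = (-2 + A)/(A + (-1 + A + A²)²))
(q(6, -9) - 13)*l(2) = ((-2 + 6) - 13)*((-2 + 2)/(2 + (-1 + 2 + 2²)²)) = (4 - 13)*(0/(2 + (-1 + 2 + 4)²)) = -9*0/(2 + 5²) = -9*0/(2 + 25) = -9*0/27 = -0/3 = -9*0 = 0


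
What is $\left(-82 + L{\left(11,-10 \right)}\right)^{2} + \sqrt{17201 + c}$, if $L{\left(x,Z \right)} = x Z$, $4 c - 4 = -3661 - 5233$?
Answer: $36864 + \frac{\sqrt{59914}}{2} \approx 36986.0$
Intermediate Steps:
$c = - \frac{4445}{2}$ ($c = 1 + \frac{-3661 - 5233}{4} = 1 + \frac{1}{4} \left(-8894\right) = 1 - \frac{4447}{2} = - \frac{4445}{2} \approx -2222.5$)
$L{\left(x,Z \right)} = Z x$
$\left(-82 + L{\left(11,-10 \right)}\right)^{2} + \sqrt{17201 + c} = \left(-82 - 110\right)^{2} + \sqrt{17201 - \frac{4445}{2}} = \left(-82 - 110\right)^{2} + \sqrt{\frac{29957}{2}} = \left(-192\right)^{2} + \frac{\sqrt{59914}}{2} = 36864 + \frac{\sqrt{59914}}{2}$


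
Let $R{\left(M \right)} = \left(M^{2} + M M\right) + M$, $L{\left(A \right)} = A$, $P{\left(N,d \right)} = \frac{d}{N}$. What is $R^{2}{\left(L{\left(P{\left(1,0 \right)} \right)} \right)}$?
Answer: $0$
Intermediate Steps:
$R{\left(M \right)} = M + 2 M^{2}$ ($R{\left(M \right)} = \left(M^{2} + M^{2}\right) + M = 2 M^{2} + M = M + 2 M^{2}$)
$R^{2}{\left(L{\left(P{\left(1,0 \right)} \right)} \right)} = \left(\frac{0}{1} \left(1 + 2 \cdot \frac{0}{1}\right)\right)^{2} = \left(0 \cdot 1 \left(1 + 2 \cdot 0 \cdot 1\right)\right)^{2} = \left(0 \left(1 + 2 \cdot 0\right)\right)^{2} = \left(0 \left(1 + 0\right)\right)^{2} = \left(0 \cdot 1\right)^{2} = 0^{2} = 0$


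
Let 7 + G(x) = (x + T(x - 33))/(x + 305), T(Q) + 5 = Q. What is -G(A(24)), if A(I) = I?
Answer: 2293/329 ≈ 6.9696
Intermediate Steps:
T(Q) = -5 + Q
G(x) = -7 + (-38 + 2*x)/(305 + x) (G(x) = -7 + (x + (-5 + (x - 33)))/(x + 305) = -7 + (x + (-5 + (-33 + x)))/(305 + x) = -7 + (x + (-38 + x))/(305 + x) = -7 + (-38 + 2*x)/(305 + x))
-G(A(24)) = -(-2173 - 5*24)/(305 + 24) = -(-2173 - 120)/329 = -(-2293)/329 = -1*(-2293/329) = 2293/329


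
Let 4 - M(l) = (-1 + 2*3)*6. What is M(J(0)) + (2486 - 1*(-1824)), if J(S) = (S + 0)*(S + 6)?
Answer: 4284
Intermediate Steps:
J(S) = S*(6 + S)
M(l) = -26 (M(l) = 4 - (-1 + 2*3)*6 = 4 - (-1 + 6)*6 = 4 - 5*6 = 4 - 1*30 = 4 - 30 = -26)
M(J(0)) + (2486 - 1*(-1824)) = -26 + (2486 - 1*(-1824)) = -26 + (2486 + 1824) = -26 + 4310 = 4284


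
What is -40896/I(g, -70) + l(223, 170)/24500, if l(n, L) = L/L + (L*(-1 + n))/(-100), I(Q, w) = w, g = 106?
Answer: 35783059/61250 ≈ 584.21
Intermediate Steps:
l(n, L) = 1 - L*(-1 + n)/100 (l(n, L) = 1 + (L*(-1 + n))*(-1/100) = 1 - L*(-1 + n)/100)
-40896/I(g, -70) + l(223, 170)/24500 = -40896/(-70) + (1 + (1/100)*170 - 1/100*170*223)/24500 = -40896*(-1/70) + (1 + 17/10 - 3791/10)*(1/24500) = 20448/35 - 1882/5*1/24500 = 20448/35 - 941/61250 = 35783059/61250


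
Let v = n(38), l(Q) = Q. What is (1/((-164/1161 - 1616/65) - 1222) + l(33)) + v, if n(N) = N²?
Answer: 138993107017/94105066 ≈ 1477.0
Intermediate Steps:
v = 1444 (v = 38² = 1444)
(1/((-164/1161 - 1616/65) - 1222) + l(33)) + v = (1/((-164/1161 - 1616/65) - 1222) + 33) + 1444 = (1/(-1886836/75465 - 1222) + 33) + 1444 = (1/(-94105066/75465) + 33) + 1444 = (-75465/94105066 + 33) + 1444 = 3105391713/94105066 + 1444 = 138993107017/94105066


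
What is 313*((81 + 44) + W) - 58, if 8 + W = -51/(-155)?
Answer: 5683228/155 ≈ 36666.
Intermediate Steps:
W = -1189/155 (W = -8 - 51/(-155) = -8 - 51*(-1/155) = -8 + 51/155 = -1189/155 ≈ -7.6710)
313*((81 + 44) + W) - 58 = 313*((81 + 44) - 1189/155) - 58 = 313*(125 - 1189/155) - 58 = 313*(18186/155) - 58 = 5692218/155 - 58 = 5683228/155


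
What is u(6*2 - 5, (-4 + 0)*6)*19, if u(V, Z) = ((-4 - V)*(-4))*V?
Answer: 5852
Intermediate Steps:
u(V, Z) = V*(16 + 4*V) (u(V, Z) = (16 + 4*V)*V = V*(16 + 4*V))
u(6*2 - 5, (-4 + 0)*6)*19 = (4*(6*2 - 5)*(4 + (6*2 - 5)))*19 = (4*(12 - 5)*(4 + (12 - 5)))*19 = (4*7*(4 + 7))*19 = (4*7*11)*19 = 308*19 = 5852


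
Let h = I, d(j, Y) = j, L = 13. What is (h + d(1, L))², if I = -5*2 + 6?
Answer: 9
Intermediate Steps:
I = -4 (I = -10 + 6 = -4)
h = -4
(h + d(1, L))² = (-4 + 1)² = (-3)² = 9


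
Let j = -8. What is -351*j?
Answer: 2808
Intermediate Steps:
-351*j = -351*(-8) = 2808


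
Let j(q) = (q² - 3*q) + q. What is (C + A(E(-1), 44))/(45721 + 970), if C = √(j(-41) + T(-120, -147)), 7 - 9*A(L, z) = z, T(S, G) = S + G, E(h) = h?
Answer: -37/420219 + 2*√374/46691 ≈ 0.00074034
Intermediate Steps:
T(S, G) = G + S
A(L, z) = 7/9 - z/9
j(q) = q² - 2*q
C = 2*√374 (C = √(-41*(-2 - 41) + (-147 - 120)) = √(-41*(-43) - 267) = √(1763 - 267) = √1496 = 2*√374 ≈ 38.678)
(C + A(E(-1), 44))/(45721 + 970) = (2*√374 + (7/9 - ⅑*44))/(45721 + 970) = (2*√374 + (7/9 - 44/9))/46691 = (2*√374 - 37/9)*(1/46691) = (-37/9 + 2*√374)*(1/46691) = -37/420219 + 2*√374/46691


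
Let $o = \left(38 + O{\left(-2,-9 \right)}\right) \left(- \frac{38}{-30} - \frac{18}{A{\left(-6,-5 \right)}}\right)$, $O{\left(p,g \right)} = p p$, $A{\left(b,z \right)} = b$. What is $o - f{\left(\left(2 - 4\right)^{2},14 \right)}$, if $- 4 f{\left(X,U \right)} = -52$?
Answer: $\frac{831}{5} \approx 166.2$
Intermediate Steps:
$O{\left(p,g \right)} = p^{2}$
$f{\left(X,U \right)} = 13$ ($f{\left(X,U \right)} = \left(- \frac{1}{4}\right) \left(-52\right) = 13$)
$o = \frac{896}{5}$ ($o = \left(38 + \left(-2\right)^{2}\right) \left(- \frac{38}{-30} - \frac{18}{-6}\right) = \left(38 + 4\right) \left(\left(-38\right) \left(- \frac{1}{30}\right) - -3\right) = 42 \left(\frac{19}{15} + 3\right) = 42 \cdot \frac{64}{15} = \frac{896}{5} \approx 179.2$)
$o - f{\left(\left(2 - 4\right)^{2},14 \right)} = \frac{896}{5} - 13 = \frac{831}{5}$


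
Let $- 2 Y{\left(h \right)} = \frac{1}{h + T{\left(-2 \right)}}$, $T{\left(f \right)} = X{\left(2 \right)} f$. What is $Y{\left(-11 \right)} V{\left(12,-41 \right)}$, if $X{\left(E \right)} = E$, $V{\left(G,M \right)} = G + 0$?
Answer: $\frac{2}{5} \approx 0.4$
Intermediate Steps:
$V{\left(G,M \right)} = G$
$T{\left(f \right)} = 2 f$
$Y{\left(h \right)} = - \frac{1}{2 \left(-4 + h\right)}$ ($Y{\left(h \right)} = - \frac{1}{2 \left(h + 2 \left(-2\right)\right)} = - \frac{1}{2 \left(h - 4\right)} = - \frac{1}{2 \left(-4 + h\right)}$)
$Y{\left(-11 \right)} V{\left(12,-41 \right)} = - \frac{1}{-8 + 2 \left(-11\right)} 12 = - \frac{1}{-8 - 22} \cdot 12 = - \frac{1}{-30} \cdot 12 = \left(-1\right) \left(- \frac{1}{30}\right) 12 = \frac{1}{30} \cdot 12 = \frac{2}{5}$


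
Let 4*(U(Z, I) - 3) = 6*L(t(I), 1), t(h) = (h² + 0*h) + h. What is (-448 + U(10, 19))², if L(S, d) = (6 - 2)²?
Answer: 177241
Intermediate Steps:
t(h) = h + h² (t(h) = (h² + 0) + h = h² + h = h + h²)
L(S, d) = 16 (L(S, d) = 4² = 16)
U(Z, I) = 27 (U(Z, I) = 3 + (6*16)/4 = 3 + (¼)*96 = 3 + 24 = 27)
(-448 + U(10, 19))² = (-448 + 27)² = (-421)² = 177241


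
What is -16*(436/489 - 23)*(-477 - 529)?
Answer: -174013856/489 ≈ -3.5586e+5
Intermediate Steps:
-16*(436/489 - 23)*(-477 - 529) = -16*(436*(1/489) - 23)*(-1006) = -16*(436/489 - 23)*(-1006) = -(-172976)*(-1006)/489 = -16*10875866/489 = -174013856/489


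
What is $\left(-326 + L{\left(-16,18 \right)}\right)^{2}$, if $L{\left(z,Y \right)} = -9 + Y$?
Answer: $100489$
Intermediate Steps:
$\left(-326 + L{\left(-16,18 \right)}\right)^{2} = \left(-326 + \left(-9 + 18\right)\right)^{2} = \left(-326 + 9\right)^{2} = \left(-317\right)^{2} = 100489$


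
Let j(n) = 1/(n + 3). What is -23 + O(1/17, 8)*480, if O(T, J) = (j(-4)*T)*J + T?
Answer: -3751/17 ≈ -220.65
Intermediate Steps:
j(n) = 1/(3 + n)
O(T, J) = T - J*T (O(T, J) = (T/(3 - 4))*J + T = (T/(-1))*J + T = (-T)*J + T = -J*T + T = T - J*T)
-23 + O(1/17, 8)*480 = -23 + ((1 - 1*8)/17)*480 = -23 + ((1 - 8)/17)*480 = -23 + ((1/17)*(-7))*480 = -23 - 7/17*480 = -23 - 3360/17 = -3751/17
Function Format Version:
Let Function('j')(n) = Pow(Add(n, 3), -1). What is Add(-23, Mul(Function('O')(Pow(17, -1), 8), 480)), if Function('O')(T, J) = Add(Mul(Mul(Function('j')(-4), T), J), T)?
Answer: Rational(-3751, 17) ≈ -220.65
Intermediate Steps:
Function('j')(n) = Pow(Add(3, n), -1)
Function('O')(T, J) = Add(T, Mul(-1, J, T)) (Function('O')(T, J) = Add(Mul(Mul(Pow(Add(3, -4), -1), T), J), T) = Add(Mul(Mul(Pow(-1, -1), T), J), T) = Add(Mul(Mul(-1, T), J), T) = Add(Mul(-1, J, T), T) = Add(T, Mul(-1, J, T)))
Add(-23, Mul(Function('O')(Pow(17, -1), 8), 480)) = Add(-23, Mul(Mul(Pow(17, -1), Add(1, Mul(-1, 8))), 480)) = Add(-23, Mul(Mul(Rational(1, 17), Add(1, -8)), 480)) = Add(-23, Mul(Mul(Rational(1, 17), -7), 480)) = Add(-23, Mul(Rational(-7, 17), 480)) = Add(-23, Rational(-3360, 17)) = Rational(-3751, 17)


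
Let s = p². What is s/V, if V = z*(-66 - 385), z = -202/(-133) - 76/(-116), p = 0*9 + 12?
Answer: -185136/1260545 ≈ -0.14687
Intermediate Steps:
p = 12 (p = 0 + 12 = 12)
z = 8385/3857 (z = -202*(-1/133) - 76*(-1/116) = 202/133 + 19/29 = 8385/3857 ≈ 2.1740)
s = 144 (s = 12² = 144)
V = -3781635/3857 (V = 8385*(-66 - 385)/3857 = (8385/3857)*(-451) = -3781635/3857 ≈ -980.46)
s/V = 144/(-3781635/3857) = 144*(-3857/3781635) = -185136/1260545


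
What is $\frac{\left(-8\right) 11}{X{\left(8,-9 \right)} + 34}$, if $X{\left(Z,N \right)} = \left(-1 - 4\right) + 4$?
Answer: $- \frac{8}{3} \approx -2.6667$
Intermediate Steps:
$X{\left(Z,N \right)} = -1$ ($X{\left(Z,N \right)} = -5 + 4 = -1$)
$\frac{\left(-8\right) 11}{X{\left(8,-9 \right)} + 34} = \frac{\left(-8\right) 11}{-1 + 34} = \frac{1}{33} \left(-88\right) = - \frac{8}{3}$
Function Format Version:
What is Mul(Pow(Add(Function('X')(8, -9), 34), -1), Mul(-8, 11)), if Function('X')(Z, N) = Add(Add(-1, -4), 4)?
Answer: Rational(-8, 3) ≈ -2.6667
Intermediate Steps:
Function('X')(Z, N) = -1 (Function('X')(Z, N) = Add(-5, 4) = -1)
Mul(Pow(Add(Function('X')(8, -9), 34), -1), Mul(-8, 11)) = Mul(Pow(Add(-1, 34), -1), Mul(-8, 11)) = Mul(Pow(33, -1), -88) = Mul(Rational(1, 33), -88) = Rational(-8, 3)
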